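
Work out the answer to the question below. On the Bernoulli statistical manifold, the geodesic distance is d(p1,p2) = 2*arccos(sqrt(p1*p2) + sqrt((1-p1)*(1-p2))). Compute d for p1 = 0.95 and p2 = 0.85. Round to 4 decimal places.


Geodesic distance on Bernoulli manifold:
d(p1,p2) = 2*arccos(sqrt(p1*p2) + sqrt((1-p1)*(1-p2))).
sqrt(p1*p2) = sqrt(0.95*0.85) = 0.89861.
sqrt((1-p1)*(1-p2)) = sqrt(0.05*0.15) = 0.086603.
arg = 0.89861 + 0.086603 = 0.985213.
d = 2*arccos(0.985213) = 0.3444

0.3444


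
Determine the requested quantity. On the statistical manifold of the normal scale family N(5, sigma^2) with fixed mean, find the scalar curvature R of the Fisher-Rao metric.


This family has a single free parameter, so its statistical manifold
is 1-dimensional. The Riemann curvature tensor of any 1-dimensional
Riemannian manifold vanishes identically, so R = 0.

0


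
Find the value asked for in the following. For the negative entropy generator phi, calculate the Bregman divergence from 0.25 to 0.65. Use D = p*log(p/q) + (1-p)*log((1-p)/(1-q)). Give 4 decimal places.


Bregman divergence with negative entropy generator:
D = p*log(p/q) + (1-p)*log((1-p)/(1-q)).
p = 0.25, q = 0.65.
p*log(p/q) = 0.25*log(0.25/0.65) = -0.238878.
(1-p)*log((1-p)/(1-q)) = 0.75*log(0.75/0.35) = 0.571605.
D = -0.238878 + 0.571605 = 0.3327

0.3327


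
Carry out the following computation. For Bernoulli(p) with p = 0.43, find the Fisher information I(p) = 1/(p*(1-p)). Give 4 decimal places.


For Bernoulli(p), Fisher information is I(p) = 1/(p*(1-p)).
p = 0.43, 1-p = 0.57.
p*(1-p) = 0.2451.
I(p) = 1/0.2451 = 4.0800

4.0800


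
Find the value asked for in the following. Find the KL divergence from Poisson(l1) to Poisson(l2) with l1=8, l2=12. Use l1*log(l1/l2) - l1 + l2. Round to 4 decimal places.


KL divergence for Poisson:
KL = l1*log(l1/l2) - l1 + l2.
l1 = 8, l2 = 12.
log(8/12) = -0.405465.
l1*log(l1/l2) = 8 * -0.405465 = -3.243721.
KL = -3.243721 - 8 + 12 = 0.7563

0.7563


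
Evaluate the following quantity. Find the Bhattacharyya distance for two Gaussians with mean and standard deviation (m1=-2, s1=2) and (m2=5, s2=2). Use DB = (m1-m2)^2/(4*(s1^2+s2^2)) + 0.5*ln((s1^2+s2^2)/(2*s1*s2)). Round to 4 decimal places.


Bhattacharyya distance between two Gaussians:
DB = (m1-m2)^2/(4*(s1^2+s2^2)) + (1/2)*ln((s1^2+s2^2)/(2*s1*s2)).
(m1-m2)^2 = (-7)^2 = 49.
s1^2+s2^2 = 4 + 4 = 8.
term1 = 49/32 = 1.53125.
term2 = 0.5*ln(8/8.0) = 0.0.
DB = 1.53125 + 0.0 = 1.5313

1.5313


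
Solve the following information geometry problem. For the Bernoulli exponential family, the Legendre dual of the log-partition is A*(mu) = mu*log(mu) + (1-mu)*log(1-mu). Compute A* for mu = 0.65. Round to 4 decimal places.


Legendre transform for Bernoulli:
A*(mu) = mu*log(mu) + (1-mu)*log(1-mu).
mu = 0.65, 1-mu = 0.35.
mu*log(mu) = 0.65*log(0.65) = -0.280009.
(1-mu)*log(1-mu) = 0.35*log(0.35) = -0.367438.
A* = -0.280009 + -0.367438 = -0.6474

-0.6474


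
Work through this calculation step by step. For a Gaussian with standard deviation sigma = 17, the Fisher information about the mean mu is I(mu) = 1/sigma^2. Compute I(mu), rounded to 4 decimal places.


The Fisher information for the mean of a normal distribution is I(mu) = 1/sigma^2.
sigma = 17, so sigma^2 = 289.
I(mu) = 1/289 = 0.0035

0.0035


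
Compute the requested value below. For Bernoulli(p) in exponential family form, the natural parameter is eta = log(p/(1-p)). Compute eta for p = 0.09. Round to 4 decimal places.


Natural parameter for Bernoulli: eta = log(p/(1-p)).
p = 0.09, 1-p = 0.91.
p/(1-p) = 0.098901.
eta = log(0.098901) = -2.3136

-2.3136


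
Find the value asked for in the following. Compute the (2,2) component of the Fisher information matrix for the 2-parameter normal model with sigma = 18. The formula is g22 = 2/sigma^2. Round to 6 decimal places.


For the 2-parameter normal family, the Fisher metric has:
  g11 = 1/sigma^2, g22 = 2/sigma^2.
sigma = 18, sigma^2 = 324.
g22 = 0.006173

0.006173


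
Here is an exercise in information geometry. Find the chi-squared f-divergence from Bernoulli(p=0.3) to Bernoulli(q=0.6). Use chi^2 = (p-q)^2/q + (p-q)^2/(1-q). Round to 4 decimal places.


Chi-squared divergence between Bernoulli distributions:
chi^2 = (p-q)^2/q + (p-q)^2/(1-q).
p = 0.3, q = 0.6, p-q = -0.3.
(p-q)^2 = 0.09.
term1 = 0.09/0.6 = 0.15.
term2 = 0.09/0.4 = 0.225.
chi^2 = 0.15 + 0.225 = 0.3750

0.3750


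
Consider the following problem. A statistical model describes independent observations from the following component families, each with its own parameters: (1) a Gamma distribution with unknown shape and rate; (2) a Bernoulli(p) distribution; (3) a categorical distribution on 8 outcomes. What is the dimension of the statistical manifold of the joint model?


The dimension of a statistical manifold equals the number of free
(independent) real parameters of the model. For a product of independent
blocks the parameter counts add.
- Gamma (shape, rate): 2.
- Bernoulli (p): 1.
- categorical on 8 outcomes (probabilities sum to 1): 8-1 = 7.
Total = 2 + 1 + 7 = 10.
Dimension = 10

10


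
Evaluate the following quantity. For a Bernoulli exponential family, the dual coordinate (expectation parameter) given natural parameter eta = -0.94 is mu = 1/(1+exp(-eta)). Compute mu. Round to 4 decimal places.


Dual coordinate (expectation parameter) for Bernoulli:
mu = 1/(1+exp(-eta)).
eta = -0.94.
exp(-eta) = exp(0.94) = 2.559981.
mu = 1/(1+2.559981) = 0.2809

0.2809


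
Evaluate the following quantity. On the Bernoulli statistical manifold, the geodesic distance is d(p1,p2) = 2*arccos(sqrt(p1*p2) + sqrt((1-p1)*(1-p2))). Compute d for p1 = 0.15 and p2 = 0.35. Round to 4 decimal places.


Geodesic distance on Bernoulli manifold:
d(p1,p2) = 2*arccos(sqrt(p1*p2) + sqrt((1-p1)*(1-p2))).
sqrt(p1*p2) = sqrt(0.15*0.35) = 0.229129.
sqrt((1-p1)*(1-p2)) = sqrt(0.85*0.65) = 0.743303.
arg = 0.229129 + 0.743303 = 0.972432.
d = 2*arccos(0.972432) = 0.4707

0.4707


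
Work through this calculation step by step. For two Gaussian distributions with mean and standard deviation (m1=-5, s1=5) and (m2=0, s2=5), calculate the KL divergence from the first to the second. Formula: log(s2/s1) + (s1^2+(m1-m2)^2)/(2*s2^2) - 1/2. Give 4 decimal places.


KL divergence between normal distributions:
KL = log(s2/s1) + (s1^2 + (m1-m2)^2)/(2*s2^2) - 1/2.
log(5/5) = 0.0.
(5^2 + (-5-0)^2)/(2*5^2) = (25 + 25)/50 = 1.0.
KL = 0.0 + 1.0 - 0.5 = 0.5000

0.5000


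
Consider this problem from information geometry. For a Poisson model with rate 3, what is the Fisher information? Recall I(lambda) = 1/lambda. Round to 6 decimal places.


Fisher information for Poisson: I(lambda) = 1/lambda.
lambda = 3.
I(lambda) = 1/3 = 0.333333

0.333333


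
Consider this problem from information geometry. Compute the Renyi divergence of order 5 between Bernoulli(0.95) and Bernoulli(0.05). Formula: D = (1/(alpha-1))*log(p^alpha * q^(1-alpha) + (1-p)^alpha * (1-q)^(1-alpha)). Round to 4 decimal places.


Renyi divergence of order alpha between Bernoulli distributions:
D = (1/(alpha-1))*log(p^alpha * q^(1-alpha) + (1-p)^alpha * (1-q)^(1-alpha)).
alpha = 5, p = 0.95, q = 0.05.
p^alpha * q^(1-alpha) = 0.95^5 * 0.05^-4 = 123804.95.
(1-p)^alpha * (1-q)^(1-alpha) = 0.05^5 * 0.95^-4 = 0.0.
sum = 123804.95 + 0.0 = 123804.95.
D = (1/4)*log(123804.95) = 2.9316

2.9316


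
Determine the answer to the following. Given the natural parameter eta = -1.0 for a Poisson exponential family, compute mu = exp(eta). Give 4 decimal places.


Expectation parameter for Poisson exponential family:
mu = exp(eta).
eta = -1.0.
mu = exp(-1.0) = 0.3679

0.3679


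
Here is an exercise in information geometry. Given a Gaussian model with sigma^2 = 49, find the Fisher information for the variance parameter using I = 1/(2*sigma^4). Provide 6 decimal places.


Fisher information for variance: I(sigma^2) = 1/(2*sigma^4).
sigma^2 = 49, so sigma^4 = 2401.
I = 1/(2*2401) = 1/4802 = 0.000208

0.000208


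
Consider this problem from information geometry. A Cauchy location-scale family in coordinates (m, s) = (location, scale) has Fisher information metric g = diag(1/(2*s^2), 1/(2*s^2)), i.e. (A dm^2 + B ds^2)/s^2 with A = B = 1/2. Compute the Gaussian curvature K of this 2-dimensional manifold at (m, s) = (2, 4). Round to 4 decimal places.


The metric has the form g = (A dm^2 + B ds^2)/s^2 with A = 1/2, B = 1/2.
Substitute u = sqrt(A/B)*m: g = B*(du^2 + ds^2)/s^2, i.e. B times the
Poincare upper half-plane metric, which has constant Gaussian curvature -1.
Scaling a 2D metric by a constant c divides the Gaussian curvature by c,
so K = -1/B = -1/(1/2) = -2.0000 everywhere (the point (m, s) = (2, 4) is irrelevant:
the curvature is constant).
The requested Gaussian curvature is K = -2.0000.

-2.0000


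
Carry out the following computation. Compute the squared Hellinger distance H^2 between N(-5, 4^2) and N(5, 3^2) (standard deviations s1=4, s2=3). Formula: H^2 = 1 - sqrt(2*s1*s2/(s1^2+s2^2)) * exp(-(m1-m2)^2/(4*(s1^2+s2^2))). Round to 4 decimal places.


Squared Hellinger distance for Gaussians:
H^2 = 1 - sqrt(2*s1*s2/(s1^2+s2^2)) * exp(-(m1-m2)^2/(4*(s1^2+s2^2))).
s1^2 = 16, s2^2 = 9, s1^2+s2^2 = 25.
sqrt(2*4*3/(25)) = 0.979796.
(m1-m2)^2 = (-10)^2 = 100.
exp(-100/(4*25)) = exp(-1.0) = 0.367879.
H^2 = 1 - 0.979796*0.367879 = 0.6396

0.6396


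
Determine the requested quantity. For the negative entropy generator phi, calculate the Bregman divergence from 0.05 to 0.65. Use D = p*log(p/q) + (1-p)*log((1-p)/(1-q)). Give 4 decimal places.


Bregman divergence with negative entropy generator:
D = p*log(p/q) + (1-p)*log((1-p)/(1-q)).
p = 0.05, q = 0.65.
p*log(p/q) = 0.05*log(0.05/0.65) = -0.128247.
(1-p)*log((1-p)/(1-q)) = 0.95*log(0.95/0.35) = 0.948602.
D = -0.128247 + 0.948602 = 0.8204

0.8204


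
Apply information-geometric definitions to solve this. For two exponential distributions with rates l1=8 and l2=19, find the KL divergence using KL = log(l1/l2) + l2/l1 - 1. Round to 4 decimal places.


KL divergence for exponential family:
KL = log(l1/l2) + l2/l1 - 1.
log(8/19) = -0.864997.
19/8 = 2.375.
KL = -0.864997 + 2.375 - 1 = 0.5100

0.5100


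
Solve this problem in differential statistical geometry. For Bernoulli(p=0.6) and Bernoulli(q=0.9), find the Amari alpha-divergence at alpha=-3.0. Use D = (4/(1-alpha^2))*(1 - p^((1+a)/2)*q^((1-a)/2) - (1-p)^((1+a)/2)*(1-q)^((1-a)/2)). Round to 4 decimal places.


Amari alpha-divergence:
D = (4/(1-alpha^2))*(1 - p^((1+a)/2)*q^((1-a)/2) - (1-p)^((1+a)/2)*(1-q)^((1-a)/2)).
alpha = -3.0, p = 0.6, q = 0.9.
e1 = (1+alpha)/2 = -1.0, e2 = (1-alpha)/2 = 2.0.
t1 = p^e1 * q^e2 = 0.6^-1.0 * 0.9^2.0 = 1.35.
t2 = (1-p)^e1 * (1-q)^e2 = 0.4^-1.0 * 0.1^2.0 = 0.025.
4/(1-alpha^2) = -0.5.
D = -0.5*(1 - 1.35 - 0.025) = 0.1875

0.1875


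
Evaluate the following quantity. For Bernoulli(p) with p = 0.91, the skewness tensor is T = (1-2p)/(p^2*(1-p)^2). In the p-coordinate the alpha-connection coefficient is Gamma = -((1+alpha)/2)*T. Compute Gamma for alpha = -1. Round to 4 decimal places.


Skewness (Amari-Chentsov) tensor: T = (1-2p)/(p^2*(1-p)^2).
p = 0.91, 1-2p = -0.82, p^2 = 0.8281, (1-p)^2 = 0.0081.
T = -0.82/(0.8281 * 0.0081) = -122.249206.
In the p-coordinate, Gamma^(alpha) = Gamma^(0) - (alpha/2)*T with Gamma^(0) = (1/2)*g'(p) = -T/2,
so Gamma^(alpha) = -((1+alpha)/2)*T.
alpha = -1, -(1+alpha)/2 = 0.0.
Gamma = 0.0 * -122.249206 = 0.0000

0.0000


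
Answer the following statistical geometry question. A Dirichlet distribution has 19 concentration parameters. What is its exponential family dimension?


Exponential family dimension calculation:
Dirichlet with 19 components has 19 natural parameters.

19


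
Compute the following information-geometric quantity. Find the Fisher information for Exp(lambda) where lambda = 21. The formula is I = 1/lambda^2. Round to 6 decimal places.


Fisher information for exponential: I(lambda) = 1/lambda^2.
lambda = 21, lambda^2 = 441.
I = 1/441 = 0.002268

0.002268


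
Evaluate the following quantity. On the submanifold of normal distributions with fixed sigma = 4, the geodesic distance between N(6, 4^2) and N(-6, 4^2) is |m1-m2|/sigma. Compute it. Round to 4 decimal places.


On the fixed-variance normal subfamily, geodesic distance = |m1-m2|/sigma.
|6 - -6| = 12.
sigma = 4.
d = 12/4 = 3.0000

3.0000


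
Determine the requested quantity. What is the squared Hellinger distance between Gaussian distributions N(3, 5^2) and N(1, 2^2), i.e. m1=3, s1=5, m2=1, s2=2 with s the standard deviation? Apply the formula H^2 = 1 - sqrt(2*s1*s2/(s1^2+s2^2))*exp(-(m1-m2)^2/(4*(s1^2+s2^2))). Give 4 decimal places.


Squared Hellinger distance for Gaussians:
H^2 = 1 - sqrt(2*s1*s2/(s1^2+s2^2)) * exp(-(m1-m2)^2/(4*(s1^2+s2^2))).
s1^2 = 25, s2^2 = 4, s1^2+s2^2 = 29.
sqrt(2*5*2/(29)) = 0.830455.
(m1-m2)^2 = (2)^2 = 4.
exp(-4/(4*29)) = exp(-0.034483) = 0.966105.
H^2 = 1 - 0.830455*0.966105 = 0.1977

0.1977


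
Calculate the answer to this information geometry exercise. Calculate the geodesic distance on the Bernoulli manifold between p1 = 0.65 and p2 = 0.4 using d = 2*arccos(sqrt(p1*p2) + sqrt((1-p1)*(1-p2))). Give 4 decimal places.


Geodesic distance on Bernoulli manifold:
d(p1,p2) = 2*arccos(sqrt(p1*p2) + sqrt((1-p1)*(1-p2))).
sqrt(p1*p2) = sqrt(0.65*0.4) = 0.509902.
sqrt((1-p1)*(1-p2)) = sqrt(0.35*0.6) = 0.458258.
arg = 0.509902 + 0.458258 = 0.96816.
d = 2*arccos(0.96816) = 0.5061

0.5061


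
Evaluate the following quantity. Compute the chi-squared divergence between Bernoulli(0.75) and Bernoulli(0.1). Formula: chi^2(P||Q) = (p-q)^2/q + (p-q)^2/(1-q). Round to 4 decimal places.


Chi-squared divergence between Bernoulli distributions:
chi^2 = (p-q)^2/q + (p-q)^2/(1-q).
p = 0.75, q = 0.1, p-q = 0.65.
(p-q)^2 = 0.4225.
term1 = 0.4225/0.1 = 4.225.
term2 = 0.4225/0.9 = 0.469444.
chi^2 = 4.225 + 0.469444 = 4.6944

4.6944


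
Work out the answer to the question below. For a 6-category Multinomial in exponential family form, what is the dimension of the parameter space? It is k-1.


Exponential family dimension calculation:
For Multinomial with k=6 categories, dim = k-1 = 5.

5


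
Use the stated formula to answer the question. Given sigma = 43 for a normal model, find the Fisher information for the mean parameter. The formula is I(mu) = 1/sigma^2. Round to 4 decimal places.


The Fisher information for the mean of a normal distribution is I(mu) = 1/sigma^2.
sigma = 43, so sigma^2 = 1849.
I(mu) = 1/1849 = 0.0005

0.0005


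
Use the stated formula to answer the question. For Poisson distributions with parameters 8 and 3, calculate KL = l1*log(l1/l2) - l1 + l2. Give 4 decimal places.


KL divergence for Poisson:
KL = l1*log(l1/l2) - l1 + l2.
l1 = 8, l2 = 3.
log(8/3) = 0.980829.
l1*log(l1/l2) = 8 * 0.980829 = 7.846634.
KL = 7.846634 - 8 + 3 = 2.8466

2.8466


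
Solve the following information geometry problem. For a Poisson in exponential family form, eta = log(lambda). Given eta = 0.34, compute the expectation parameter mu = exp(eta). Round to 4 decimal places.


Expectation parameter for Poisson exponential family:
mu = exp(eta).
eta = 0.34.
mu = exp(0.34) = 1.4049

1.4049


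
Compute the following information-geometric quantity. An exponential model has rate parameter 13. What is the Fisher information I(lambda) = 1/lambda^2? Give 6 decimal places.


Fisher information for exponential: I(lambda) = 1/lambda^2.
lambda = 13, lambda^2 = 169.
I = 1/169 = 0.005917

0.005917


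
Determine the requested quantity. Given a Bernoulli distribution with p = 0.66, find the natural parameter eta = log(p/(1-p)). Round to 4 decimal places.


Natural parameter for Bernoulli: eta = log(p/(1-p)).
p = 0.66, 1-p = 0.34.
p/(1-p) = 1.941176.
eta = log(1.941176) = 0.6633

0.6633


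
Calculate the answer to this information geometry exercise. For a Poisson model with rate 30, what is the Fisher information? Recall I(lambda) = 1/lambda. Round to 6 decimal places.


Fisher information for Poisson: I(lambda) = 1/lambda.
lambda = 30.
I(lambda) = 1/30 = 0.033333

0.033333


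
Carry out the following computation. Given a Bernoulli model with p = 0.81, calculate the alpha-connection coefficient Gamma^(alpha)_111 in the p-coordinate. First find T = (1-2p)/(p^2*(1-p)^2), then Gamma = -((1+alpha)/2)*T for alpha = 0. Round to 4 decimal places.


Skewness (Amari-Chentsov) tensor: T = (1-2p)/(p^2*(1-p)^2).
p = 0.81, 1-2p = -0.62, p^2 = 0.6561, (1-p)^2 = 0.0361.
T = -0.62/(0.6561 * 0.0361) = -26.176673.
In the p-coordinate, Gamma^(alpha) = Gamma^(0) - (alpha/2)*T with Gamma^(0) = (1/2)*g'(p) = -T/2,
so Gamma^(alpha) = -((1+alpha)/2)*T.
alpha = 0, -(1+alpha)/2 = -0.5.
Gamma = -0.5 * -26.176673 = 13.0883

13.0883


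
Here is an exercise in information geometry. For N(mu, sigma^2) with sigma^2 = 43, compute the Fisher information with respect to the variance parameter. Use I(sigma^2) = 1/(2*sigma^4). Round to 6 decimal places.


Fisher information for variance: I(sigma^2) = 1/(2*sigma^4).
sigma^2 = 43, so sigma^4 = 1849.
I = 1/(2*1849) = 1/3698 = 0.000270

0.000270


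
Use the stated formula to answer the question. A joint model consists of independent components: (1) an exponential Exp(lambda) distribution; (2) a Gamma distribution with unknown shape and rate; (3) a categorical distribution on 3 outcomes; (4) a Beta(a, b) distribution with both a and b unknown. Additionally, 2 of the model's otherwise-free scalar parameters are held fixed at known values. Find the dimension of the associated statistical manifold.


The dimension of a statistical manifold equals the number of free
(independent) real parameters of the model. For a product of independent
blocks the parameter counts add.
- exponential (lambda): 1.
- Gamma (shape, rate): 2.
- categorical on 3 outcomes (probabilities sum to 1): 3-1 = 2.
- Beta (a, b): 2.
Total = 1 + 2 + 2 + 2 = 7.
2 parameter(s) fixed at known values: 7 - 2 = 5.
Dimension = 5

5


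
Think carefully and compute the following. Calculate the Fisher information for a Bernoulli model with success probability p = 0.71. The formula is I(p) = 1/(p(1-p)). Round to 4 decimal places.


For Bernoulli(p), Fisher information is I(p) = 1/(p*(1-p)).
p = 0.71, 1-p = 0.29.
p*(1-p) = 0.2059.
I(p) = 1/0.2059 = 4.8567

4.8567


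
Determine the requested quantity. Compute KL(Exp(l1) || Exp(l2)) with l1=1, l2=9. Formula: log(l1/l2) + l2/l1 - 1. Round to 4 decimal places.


KL divergence for exponential family:
KL = log(l1/l2) + l2/l1 - 1.
log(1/9) = -2.197225.
9/1 = 9.0.
KL = -2.197225 + 9.0 - 1 = 5.8028

5.8028


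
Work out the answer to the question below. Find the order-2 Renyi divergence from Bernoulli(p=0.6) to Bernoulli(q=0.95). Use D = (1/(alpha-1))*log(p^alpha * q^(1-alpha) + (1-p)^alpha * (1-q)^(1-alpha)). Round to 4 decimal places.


Renyi divergence of order alpha between Bernoulli distributions:
D = (1/(alpha-1))*log(p^alpha * q^(1-alpha) + (1-p)^alpha * (1-q)^(1-alpha)).
alpha = 2, p = 0.6, q = 0.95.
p^alpha * q^(1-alpha) = 0.6^2 * 0.95^-1 = 0.378947.
(1-p)^alpha * (1-q)^(1-alpha) = 0.4^2 * 0.05^-1 = 3.2.
sum = 0.378947 + 3.2 = 3.578947.
D = (1/1)*log(3.578947) = 1.2751

1.2751


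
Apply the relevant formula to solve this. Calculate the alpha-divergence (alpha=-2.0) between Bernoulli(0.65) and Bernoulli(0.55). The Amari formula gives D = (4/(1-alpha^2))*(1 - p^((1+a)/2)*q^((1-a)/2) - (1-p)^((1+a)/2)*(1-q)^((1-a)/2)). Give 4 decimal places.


Amari alpha-divergence:
D = (4/(1-alpha^2))*(1 - p^((1+a)/2)*q^((1-a)/2) - (1-p)^((1+a)/2)*(1-q)^((1-a)/2)).
alpha = -2.0, p = 0.65, q = 0.55.
e1 = (1+alpha)/2 = -0.5, e2 = (1-alpha)/2 = 1.5.
t1 = p^e1 * q^e2 = 0.65^-0.5 * 0.55^1.5 = 0.505926.
t2 = (1-p)^e1 * (1-q)^e2 = 0.35^-0.5 * 0.45^1.5 = 0.510252.
4/(1-alpha^2) = -1.333333.
D = -1.333333*(1 - 0.505926 - 0.510252) = 0.0216

0.0216


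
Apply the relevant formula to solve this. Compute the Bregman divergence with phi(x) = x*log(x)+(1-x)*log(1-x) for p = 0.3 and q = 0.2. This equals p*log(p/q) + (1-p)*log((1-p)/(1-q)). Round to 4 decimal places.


Bregman divergence with negative entropy generator:
D = p*log(p/q) + (1-p)*log((1-p)/(1-q)).
p = 0.3, q = 0.2.
p*log(p/q) = 0.3*log(0.3/0.2) = 0.12164.
(1-p)*log((1-p)/(1-q)) = 0.7*log(0.7/0.8) = -0.093472.
D = 0.12164 + -0.093472 = 0.0282

0.0282


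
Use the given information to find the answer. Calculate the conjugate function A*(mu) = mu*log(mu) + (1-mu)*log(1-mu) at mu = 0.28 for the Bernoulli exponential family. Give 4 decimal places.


Legendre transform for Bernoulli:
A*(mu) = mu*log(mu) + (1-mu)*log(1-mu).
mu = 0.28, 1-mu = 0.72.
mu*log(mu) = 0.28*log(0.28) = -0.35643.
(1-mu)*log(1-mu) = 0.72*log(0.72) = -0.236523.
A* = -0.35643 + -0.236523 = -0.5930

-0.5930


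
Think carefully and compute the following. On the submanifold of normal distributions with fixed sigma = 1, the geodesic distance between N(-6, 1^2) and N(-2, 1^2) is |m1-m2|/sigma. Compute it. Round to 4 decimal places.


On the fixed-variance normal subfamily, geodesic distance = |m1-m2|/sigma.
|-6 - -2| = 4.
sigma = 1.
d = 4/1 = 4.0000

4.0000


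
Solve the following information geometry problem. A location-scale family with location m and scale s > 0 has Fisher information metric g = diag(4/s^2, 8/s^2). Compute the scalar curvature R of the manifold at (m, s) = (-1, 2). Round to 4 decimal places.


The metric has the form g = (A dm^2 + B ds^2)/s^2 with A = 4, B = 8.
Substitute u = sqrt(A/B)*m: g = B*(du^2 + ds^2)/s^2, i.e. B times the
Poincare upper half-plane metric, which has constant Gaussian curvature -1.
Scaling a 2D metric by a constant c divides the Gaussian curvature by c,
so K = -1/B = -1/(8) = -0.1250 everywhere (the point (m, s) = (-1, 2) is irrelevant:
the curvature is constant).
Scalar curvature in dimension 2: R = 2K = -2/(8) = -0.2500.

-0.2500


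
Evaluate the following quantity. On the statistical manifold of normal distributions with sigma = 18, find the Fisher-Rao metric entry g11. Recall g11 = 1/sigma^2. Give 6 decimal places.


For the 2-parameter normal family, the Fisher metric has:
  g11 = 1/sigma^2, g22 = 2/sigma^2.
sigma = 18, sigma^2 = 324.
g11 = 0.003086

0.003086


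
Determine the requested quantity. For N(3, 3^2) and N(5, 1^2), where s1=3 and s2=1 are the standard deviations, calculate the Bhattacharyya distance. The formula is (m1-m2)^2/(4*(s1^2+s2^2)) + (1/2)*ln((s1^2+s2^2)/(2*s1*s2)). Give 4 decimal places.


Bhattacharyya distance between two Gaussians:
DB = (m1-m2)^2/(4*(s1^2+s2^2)) + (1/2)*ln((s1^2+s2^2)/(2*s1*s2)).
(m1-m2)^2 = (-2)^2 = 4.
s1^2+s2^2 = 9 + 1 = 10.
term1 = 4/40 = 0.1.
term2 = 0.5*ln(10/6.0) = 0.255413.
DB = 0.1 + 0.255413 = 0.3554

0.3554


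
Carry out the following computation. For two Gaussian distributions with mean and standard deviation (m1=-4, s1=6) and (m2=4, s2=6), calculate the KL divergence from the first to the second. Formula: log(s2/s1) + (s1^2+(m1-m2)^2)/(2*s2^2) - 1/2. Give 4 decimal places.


KL divergence between normal distributions:
KL = log(s2/s1) + (s1^2 + (m1-m2)^2)/(2*s2^2) - 1/2.
log(6/6) = 0.0.
(6^2 + (-4-4)^2)/(2*6^2) = (36 + 64)/72 = 1.388889.
KL = 0.0 + 1.388889 - 0.5 = 0.8889

0.8889


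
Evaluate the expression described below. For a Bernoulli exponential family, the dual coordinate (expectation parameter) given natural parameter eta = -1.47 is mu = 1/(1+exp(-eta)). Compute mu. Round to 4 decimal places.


Dual coordinate (expectation parameter) for Bernoulli:
mu = 1/(1+exp(-eta)).
eta = -1.47.
exp(-eta) = exp(1.47) = 4.349235.
mu = 1/(1+4.349235) = 0.1869

0.1869


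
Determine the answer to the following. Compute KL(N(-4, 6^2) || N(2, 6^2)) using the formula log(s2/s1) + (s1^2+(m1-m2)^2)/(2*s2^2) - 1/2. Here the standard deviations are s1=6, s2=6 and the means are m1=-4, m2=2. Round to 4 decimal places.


KL divergence between normal distributions:
KL = log(s2/s1) + (s1^2 + (m1-m2)^2)/(2*s2^2) - 1/2.
log(6/6) = 0.0.
(6^2 + (-4-2)^2)/(2*6^2) = (36 + 36)/72 = 1.0.
KL = 0.0 + 1.0 - 0.5 = 0.5000

0.5000


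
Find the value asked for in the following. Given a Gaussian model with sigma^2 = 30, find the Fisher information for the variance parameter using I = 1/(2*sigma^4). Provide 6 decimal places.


Fisher information for variance: I(sigma^2) = 1/(2*sigma^4).
sigma^2 = 30, so sigma^4 = 900.
I = 1/(2*900) = 1/1800 = 0.000556

0.000556


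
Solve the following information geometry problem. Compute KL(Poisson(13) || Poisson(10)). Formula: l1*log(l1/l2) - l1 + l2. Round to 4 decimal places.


KL divergence for Poisson:
KL = l1*log(l1/l2) - l1 + l2.
l1 = 13, l2 = 10.
log(13/10) = 0.262364.
l1*log(l1/l2) = 13 * 0.262364 = 3.410735.
KL = 3.410735 - 13 + 10 = 0.4107

0.4107


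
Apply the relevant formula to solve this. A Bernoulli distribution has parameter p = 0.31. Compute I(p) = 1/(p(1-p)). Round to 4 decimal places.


For Bernoulli(p), Fisher information is I(p) = 1/(p*(1-p)).
p = 0.31, 1-p = 0.69.
p*(1-p) = 0.2139.
I(p) = 1/0.2139 = 4.6751

4.6751


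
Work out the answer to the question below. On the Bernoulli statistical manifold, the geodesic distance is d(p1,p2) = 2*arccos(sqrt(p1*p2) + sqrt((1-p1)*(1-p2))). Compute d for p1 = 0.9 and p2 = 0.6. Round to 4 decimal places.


Geodesic distance on Bernoulli manifold:
d(p1,p2) = 2*arccos(sqrt(p1*p2) + sqrt((1-p1)*(1-p2))).
sqrt(p1*p2) = sqrt(0.9*0.6) = 0.734847.
sqrt((1-p1)*(1-p2)) = sqrt(0.1*0.4) = 0.2.
arg = 0.734847 + 0.2 = 0.934847.
d = 2*arccos(0.934847) = 0.7259

0.7259


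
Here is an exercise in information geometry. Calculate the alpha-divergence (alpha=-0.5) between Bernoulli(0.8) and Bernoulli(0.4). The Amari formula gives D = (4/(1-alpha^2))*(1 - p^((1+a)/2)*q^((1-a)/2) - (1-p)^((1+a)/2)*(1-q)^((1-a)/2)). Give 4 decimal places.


Amari alpha-divergence:
D = (4/(1-alpha^2))*(1 - p^((1+a)/2)*q^((1-a)/2) - (1-p)^((1+a)/2)*(1-q)^((1-a)/2)).
alpha = -0.5, p = 0.8, q = 0.4.
e1 = (1+alpha)/2 = 0.25, e2 = (1-alpha)/2 = 0.75.
t1 = p^e1 * q^e2 = 0.8^0.25 * 0.4^0.75 = 0.475683.
t2 = (1-p)^e1 * (1-q)^e2 = 0.2^0.25 * 0.6^0.75 = 0.455901.
4/(1-alpha^2) = 5.333333.
D = 5.333333*(1 - 0.475683 - 0.455901) = 0.3649

0.3649


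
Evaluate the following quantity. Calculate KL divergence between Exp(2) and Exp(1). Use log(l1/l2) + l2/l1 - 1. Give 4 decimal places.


KL divergence for exponential family:
KL = log(l1/l2) + l2/l1 - 1.
log(2/1) = 0.693147.
1/2 = 0.5.
KL = 0.693147 + 0.5 - 1 = 0.1931

0.1931


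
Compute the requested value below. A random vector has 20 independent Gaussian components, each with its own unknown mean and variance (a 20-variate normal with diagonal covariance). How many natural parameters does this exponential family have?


Exponential family dimension calculation:
Each univariate normal has two natural parameters (mu/sigma^2 and -1/(2 sigma^2)).
With 20 independent components, dim = 2 * 20 = 40.

40


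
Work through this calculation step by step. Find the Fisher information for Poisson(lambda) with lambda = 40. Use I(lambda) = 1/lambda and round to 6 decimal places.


Fisher information for Poisson: I(lambda) = 1/lambda.
lambda = 40.
I(lambda) = 1/40 = 0.025000

0.025000


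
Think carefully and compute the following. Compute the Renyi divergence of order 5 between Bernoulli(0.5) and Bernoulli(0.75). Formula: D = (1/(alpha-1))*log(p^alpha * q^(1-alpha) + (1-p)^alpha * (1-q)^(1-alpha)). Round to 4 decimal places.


Renyi divergence of order alpha between Bernoulli distributions:
D = (1/(alpha-1))*log(p^alpha * q^(1-alpha) + (1-p)^alpha * (1-q)^(1-alpha)).
alpha = 5, p = 0.5, q = 0.75.
p^alpha * q^(1-alpha) = 0.5^5 * 0.75^-4 = 0.098765.
(1-p)^alpha * (1-q)^(1-alpha) = 0.5^5 * 0.25^-4 = 8.0.
sum = 0.098765 + 8.0 = 8.098765.
D = (1/4)*log(8.098765) = 0.5229

0.5229


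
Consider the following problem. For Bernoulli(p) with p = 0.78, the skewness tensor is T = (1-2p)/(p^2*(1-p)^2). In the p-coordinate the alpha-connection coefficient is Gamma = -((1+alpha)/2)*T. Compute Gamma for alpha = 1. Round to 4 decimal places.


Skewness (Amari-Chentsov) tensor: T = (1-2p)/(p^2*(1-p)^2).
p = 0.78, 1-2p = -0.56, p^2 = 0.6084, (1-p)^2 = 0.0484.
T = -0.56/(0.6084 * 0.0484) = -19.017502.
In the p-coordinate, Gamma^(alpha) = Gamma^(0) - (alpha/2)*T with Gamma^(0) = (1/2)*g'(p) = -T/2,
so Gamma^(alpha) = -((1+alpha)/2)*T.
alpha = 1, -(1+alpha)/2 = -1.0.
Gamma = -1.0 * -19.017502 = 19.0175

19.0175


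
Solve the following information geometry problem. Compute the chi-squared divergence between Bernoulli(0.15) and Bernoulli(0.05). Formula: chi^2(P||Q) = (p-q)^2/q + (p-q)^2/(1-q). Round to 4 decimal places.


Chi-squared divergence between Bernoulli distributions:
chi^2 = (p-q)^2/q + (p-q)^2/(1-q).
p = 0.15, q = 0.05, p-q = 0.1.
(p-q)^2 = 0.01.
term1 = 0.01/0.05 = 0.2.
term2 = 0.01/0.95 = 0.010526.
chi^2 = 0.2 + 0.010526 = 0.2105

0.2105


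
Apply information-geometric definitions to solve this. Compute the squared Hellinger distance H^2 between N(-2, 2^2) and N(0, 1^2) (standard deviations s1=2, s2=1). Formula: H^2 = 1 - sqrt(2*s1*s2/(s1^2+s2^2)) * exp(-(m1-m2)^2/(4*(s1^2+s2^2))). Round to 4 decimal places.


Squared Hellinger distance for Gaussians:
H^2 = 1 - sqrt(2*s1*s2/(s1^2+s2^2)) * exp(-(m1-m2)^2/(4*(s1^2+s2^2))).
s1^2 = 4, s2^2 = 1, s1^2+s2^2 = 5.
sqrt(2*2*1/(5)) = 0.894427.
(m1-m2)^2 = (-2)^2 = 4.
exp(-4/(4*5)) = exp(-0.2) = 0.818731.
H^2 = 1 - 0.894427*0.818731 = 0.2677

0.2677


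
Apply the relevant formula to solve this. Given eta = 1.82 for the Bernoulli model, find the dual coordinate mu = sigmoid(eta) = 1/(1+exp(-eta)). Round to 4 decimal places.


Dual coordinate (expectation parameter) for Bernoulli:
mu = 1/(1+exp(-eta)).
eta = 1.82.
exp(-eta) = exp(-1.82) = 0.162026.
mu = 1/(1+0.162026) = 0.8606

0.8606


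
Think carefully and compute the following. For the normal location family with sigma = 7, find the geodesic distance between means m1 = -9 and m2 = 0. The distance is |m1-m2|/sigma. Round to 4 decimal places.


On the fixed-variance normal subfamily, geodesic distance = |m1-m2|/sigma.
|-9 - 0| = 9.
sigma = 7.
d = 9/7 = 1.2857

1.2857


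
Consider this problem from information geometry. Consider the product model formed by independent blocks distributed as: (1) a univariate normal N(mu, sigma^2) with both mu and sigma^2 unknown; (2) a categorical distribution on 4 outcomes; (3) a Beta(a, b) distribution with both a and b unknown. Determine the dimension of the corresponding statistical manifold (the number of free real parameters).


The dimension of a statistical manifold equals the number of free
(independent) real parameters of the model. For a product of independent
blocks the parameter counts add.
- normal (mu, sigma^2): 2.
- categorical on 4 outcomes (probabilities sum to 1): 4-1 = 3.
- Beta (a, b): 2.
Total = 2 + 3 + 2 = 7.
Dimension = 7

7


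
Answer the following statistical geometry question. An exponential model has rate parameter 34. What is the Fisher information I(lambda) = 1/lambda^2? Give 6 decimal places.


Fisher information for exponential: I(lambda) = 1/lambda^2.
lambda = 34, lambda^2 = 1156.
I = 1/1156 = 0.000865

0.000865


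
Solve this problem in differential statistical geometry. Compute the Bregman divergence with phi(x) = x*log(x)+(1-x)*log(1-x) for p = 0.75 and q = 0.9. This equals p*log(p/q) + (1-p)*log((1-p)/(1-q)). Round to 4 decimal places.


Bregman divergence with negative entropy generator:
D = p*log(p/q) + (1-p)*log((1-p)/(1-q)).
p = 0.75, q = 0.9.
p*log(p/q) = 0.75*log(0.75/0.9) = -0.136741.
(1-p)*log((1-p)/(1-q)) = 0.25*log(0.25/0.1) = 0.229073.
D = -0.136741 + 0.229073 = 0.0923

0.0923


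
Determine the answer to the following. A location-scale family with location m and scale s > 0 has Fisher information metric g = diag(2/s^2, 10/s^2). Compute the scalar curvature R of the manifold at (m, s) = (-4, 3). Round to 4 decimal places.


The metric has the form g = (A dm^2 + B ds^2)/s^2 with A = 2, B = 10.
Substitute u = sqrt(A/B)*m: g = B*(du^2 + ds^2)/s^2, i.e. B times the
Poincare upper half-plane metric, which has constant Gaussian curvature -1.
Scaling a 2D metric by a constant c divides the Gaussian curvature by c,
so K = -1/B = -1/(10) = -0.1000 everywhere (the point (m, s) = (-4, 3) is irrelevant:
the curvature is constant).
Scalar curvature in dimension 2: R = 2K = -2/(10) = -0.2000.

-0.2000


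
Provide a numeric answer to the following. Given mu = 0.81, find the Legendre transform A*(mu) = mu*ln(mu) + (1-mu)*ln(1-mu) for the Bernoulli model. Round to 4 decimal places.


Legendre transform for Bernoulli:
A*(mu) = mu*log(mu) + (1-mu)*log(1-mu).
mu = 0.81, 1-mu = 0.19.
mu*log(mu) = 0.81*log(0.81) = -0.170684.
(1-mu)*log(1-mu) = 0.19*log(0.19) = -0.315539.
A* = -0.170684 + -0.315539 = -0.4862

-0.4862


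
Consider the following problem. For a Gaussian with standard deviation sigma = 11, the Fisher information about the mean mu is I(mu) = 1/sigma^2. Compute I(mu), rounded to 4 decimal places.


The Fisher information for the mean of a normal distribution is I(mu) = 1/sigma^2.
sigma = 11, so sigma^2 = 121.
I(mu) = 1/121 = 0.0083

0.0083


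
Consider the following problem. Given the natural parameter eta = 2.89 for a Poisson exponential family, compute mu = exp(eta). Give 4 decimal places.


Expectation parameter for Poisson exponential family:
mu = exp(eta).
eta = 2.89.
mu = exp(2.89) = 17.9933

17.9933


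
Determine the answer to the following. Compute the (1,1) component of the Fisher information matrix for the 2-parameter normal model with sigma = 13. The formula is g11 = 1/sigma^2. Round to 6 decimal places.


For the 2-parameter normal family, the Fisher metric has:
  g11 = 1/sigma^2, g22 = 2/sigma^2.
sigma = 13, sigma^2 = 169.
g11 = 0.005917

0.005917


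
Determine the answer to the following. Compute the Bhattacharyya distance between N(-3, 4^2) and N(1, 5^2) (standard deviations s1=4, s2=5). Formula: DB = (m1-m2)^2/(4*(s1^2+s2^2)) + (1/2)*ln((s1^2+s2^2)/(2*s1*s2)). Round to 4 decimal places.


Bhattacharyya distance between two Gaussians:
DB = (m1-m2)^2/(4*(s1^2+s2^2)) + (1/2)*ln((s1^2+s2^2)/(2*s1*s2)).
(m1-m2)^2 = (-4)^2 = 16.
s1^2+s2^2 = 16 + 25 = 41.
term1 = 16/164 = 0.097561.
term2 = 0.5*ln(41/40.0) = 0.012346.
DB = 0.097561 + 0.012346 = 0.1099

0.1099


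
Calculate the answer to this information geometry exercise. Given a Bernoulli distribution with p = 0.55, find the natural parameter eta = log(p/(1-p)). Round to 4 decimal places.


Natural parameter for Bernoulli: eta = log(p/(1-p)).
p = 0.55, 1-p = 0.45.
p/(1-p) = 1.222222.
eta = log(1.222222) = 0.2007

0.2007


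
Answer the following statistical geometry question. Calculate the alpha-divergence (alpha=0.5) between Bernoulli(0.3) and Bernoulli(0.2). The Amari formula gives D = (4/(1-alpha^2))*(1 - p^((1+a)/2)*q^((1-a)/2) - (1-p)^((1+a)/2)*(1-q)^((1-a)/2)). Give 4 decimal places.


Amari alpha-divergence:
D = (4/(1-alpha^2))*(1 - p^((1+a)/2)*q^((1-a)/2) - (1-p)^((1+a)/2)*(1-q)^((1-a)/2)).
alpha = 0.5, p = 0.3, q = 0.2.
e1 = (1+alpha)/2 = 0.75, e2 = (1-alpha)/2 = 0.25.
t1 = p^e1 * q^e2 = 0.3^0.75 * 0.2^0.25 = 0.271081.
t2 = (1-p)^e1 * (1-q)^e2 = 0.7^0.75 * 0.8^0.25 = 0.723762.
4/(1-alpha^2) = 5.333333.
D = 5.333333*(1 - 0.271081 - 0.723762) = 0.0275

0.0275


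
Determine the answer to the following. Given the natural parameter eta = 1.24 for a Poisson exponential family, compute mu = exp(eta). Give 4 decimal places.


Expectation parameter for Poisson exponential family:
mu = exp(eta).
eta = 1.24.
mu = exp(1.24) = 3.4556

3.4556


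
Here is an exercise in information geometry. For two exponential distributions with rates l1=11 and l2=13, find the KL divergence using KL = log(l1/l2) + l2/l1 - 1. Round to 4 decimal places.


KL divergence for exponential family:
KL = log(l1/l2) + l2/l1 - 1.
log(11/13) = -0.167054.
13/11 = 1.181818.
KL = -0.167054 + 1.181818 - 1 = 0.0148

0.0148


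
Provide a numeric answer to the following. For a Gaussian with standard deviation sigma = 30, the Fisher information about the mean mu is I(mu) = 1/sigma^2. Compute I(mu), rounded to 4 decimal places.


The Fisher information for the mean of a normal distribution is I(mu) = 1/sigma^2.
sigma = 30, so sigma^2 = 900.
I(mu) = 1/900 = 0.0011

0.0011


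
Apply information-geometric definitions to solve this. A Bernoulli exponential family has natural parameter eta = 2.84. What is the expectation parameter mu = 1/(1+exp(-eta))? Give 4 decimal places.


Dual coordinate (expectation parameter) for Bernoulli:
mu = 1/(1+exp(-eta)).
eta = 2.84.
exp(-eta) = exp(-2.84) = 0.058426.
mu = 1/(1+0.058426) = 0.9448

0.9448


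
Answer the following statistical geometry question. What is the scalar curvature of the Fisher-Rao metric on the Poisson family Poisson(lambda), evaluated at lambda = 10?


This family has a single free parameter, so its statistical manifold
is 1-dimensional. The Riemann curvature tensor of any 1-dimensional
Riemannian manifold vanishes identically, so R = 0.

0


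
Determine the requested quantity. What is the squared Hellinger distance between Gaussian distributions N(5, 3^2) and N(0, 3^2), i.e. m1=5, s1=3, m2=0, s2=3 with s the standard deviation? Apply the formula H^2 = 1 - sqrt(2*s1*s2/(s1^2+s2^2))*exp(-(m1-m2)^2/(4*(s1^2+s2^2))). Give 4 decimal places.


Squared Hellinger distance for Gaussians:
H^2 = 1 - sqrt(2*s1*s2/(s1^2+s2^2)) * exp(-(m1-m2)^2/(4*(s1^2+s2^2))).
s1^2 = 9, s2^2 = 9, s1^2+s2^2 = 18.
sqrt(2*3*3/(18)) = 1.0.
(m1-m2)^2 = (5)^2 = 25.
exp(-25/(4*18)) = exp(-0.347222) = 0.706648.
H^2 = 1 - 1.0*0.706648 = 0.2934

0.2934


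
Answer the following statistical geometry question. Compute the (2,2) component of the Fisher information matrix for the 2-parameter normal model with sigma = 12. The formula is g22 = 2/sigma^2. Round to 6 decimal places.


For the 2-parameter normal family, the Fisher metric has:
  g11 = 1/sigma^2, g22 = 2/sigma^2.
sigma = 12, sigma^2 = 144.
g22 = 0.013889

0.013889


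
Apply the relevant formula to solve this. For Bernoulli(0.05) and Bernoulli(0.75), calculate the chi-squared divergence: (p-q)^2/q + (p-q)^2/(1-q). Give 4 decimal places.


Chi-squared divergence between Bernoulli distributions:
chi^2 = (p-q)^2/q + (p-q)^2/(1-q).
p = 0.05, q = 0.75, p-q = -0.7.
(p-q)^2 = 0.49.
term1 = 0.49/0.75 = 0.653333.
term2 = 0.49/0.25 = 1.96.
chi^2 = 0.653333 + 1.96 = 2.6133

2.6133


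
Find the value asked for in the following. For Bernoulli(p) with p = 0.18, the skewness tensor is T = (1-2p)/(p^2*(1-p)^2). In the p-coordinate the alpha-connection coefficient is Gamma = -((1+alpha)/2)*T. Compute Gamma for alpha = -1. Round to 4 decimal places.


Skewness (Amari-Chentsov) tensor: T = (1-2p)/(p^2*(1-p)^2).
p = 0.18, 1-2p = 0.64, p^2 = 0.0324, (1-p)^2 = 0.6724.
T = 0.64/(0.0324 * 0.6724) = 29.376988.
In the p-coordinate, Gamma^(alpha) = Gamma^(0) - (alpha/2)*T with Gamma^(0) = (1/2)*g'(p) = -T/2,
so Gamma^(alpha) = -((1+alpha)/2)*T.
alpha = -1, -(1+alpha)/2 = 0.0.
Gamma = 0.0 * 29.376988 = 0.0000

0.0000


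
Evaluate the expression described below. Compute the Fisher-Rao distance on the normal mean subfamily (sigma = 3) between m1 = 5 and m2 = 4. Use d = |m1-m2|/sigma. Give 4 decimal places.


On the fixed-variance normal subfamily, geodesic distance = |m1-m2|/sigma.
|5 - 4| = 1.
sigma = 3.
d = 1/3 = 0.3333

0.3333


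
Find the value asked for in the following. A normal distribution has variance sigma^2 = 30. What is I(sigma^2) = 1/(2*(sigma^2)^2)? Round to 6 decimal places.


Fisher information for variance: I(sigma^2) = 1/(2*sigma^4).
sigma^2 = 30, so sigma^4 = 900.
I = 1/(2*900) = 1/1800 = 0.000556

0.000556


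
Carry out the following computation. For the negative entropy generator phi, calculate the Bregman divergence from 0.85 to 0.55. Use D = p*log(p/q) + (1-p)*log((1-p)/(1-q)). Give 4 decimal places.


Bregman divergence with negative entropy generator:
D = p*log(p/q) + (1-p)*log((1-p)/(1-q)).
p = 0.85, q = 0.55.
p*log(p/q) = 0.85*log(0.85/0.55) = 0.37002.
(1-p)*log((1-p)/(1-q)) = 0.15*log(0.15/0.45) = -0.164792.
D = 0.37002 + -0.164792 = 0.2052

0.2052
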